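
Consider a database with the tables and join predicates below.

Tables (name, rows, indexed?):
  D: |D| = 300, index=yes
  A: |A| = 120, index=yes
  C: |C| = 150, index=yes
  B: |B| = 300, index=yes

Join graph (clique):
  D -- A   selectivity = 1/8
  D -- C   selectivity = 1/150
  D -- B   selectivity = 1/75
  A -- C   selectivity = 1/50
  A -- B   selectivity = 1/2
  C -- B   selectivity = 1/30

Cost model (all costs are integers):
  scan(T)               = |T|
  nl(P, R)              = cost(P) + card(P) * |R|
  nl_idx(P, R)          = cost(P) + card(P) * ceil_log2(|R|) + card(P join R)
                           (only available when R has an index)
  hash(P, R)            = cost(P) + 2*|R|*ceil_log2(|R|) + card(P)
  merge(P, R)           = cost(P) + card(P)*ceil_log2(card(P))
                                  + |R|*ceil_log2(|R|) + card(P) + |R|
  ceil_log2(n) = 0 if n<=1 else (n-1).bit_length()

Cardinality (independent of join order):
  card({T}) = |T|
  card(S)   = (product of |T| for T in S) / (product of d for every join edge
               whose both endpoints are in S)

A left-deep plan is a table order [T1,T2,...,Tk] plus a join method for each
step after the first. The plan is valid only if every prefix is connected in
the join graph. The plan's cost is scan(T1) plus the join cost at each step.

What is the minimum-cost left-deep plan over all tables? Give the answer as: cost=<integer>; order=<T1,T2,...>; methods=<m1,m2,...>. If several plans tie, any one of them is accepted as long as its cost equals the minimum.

Selinger DP (subsets sized 1..n):
  {D}: scan cost=300, card=300
  {A}: scan cost=120, card=120
  {C}: scan cost=150, card=150
  {B}: scan cost=300, card=300
  {AD}: card=4500; try (A,hash)→2280, (D,merge)→4080, (A,merge)→4260, (D,hash)→5640, (D,nl_idx)→5700, (A,nl_idx)→6900 …(+2); best=2280 via (A,hash)
  {CD}: card=300; try (D,nl_idx)→1800, (C,hash)→3000, (C,nl_idx)→3000, (D,merge)→4500, (C,merge)→4650, (D,hash)→5700 …(+2); best=1800 via (D,nl_idx)
  {BD}: card=1200; try (D,nl_idx)→4200, (B,nl_idx)→4200, (D,hash)→6000, (B,hash)→6000, (D,merge)→6300, (B,merge)→6300 …(+2); best=4200 via (D,nl_idx)
  {AC}: card=360; try (C,nl_idx)→1440, (A,nl_idx)→1560, (A,hash)→1980, (C,merge)→2430, (A,merge)→2460, (C,hash)→2640 …(+2); best=1440 via (C,nl_idx)
  {AB}: card=18000; try (A,hash)→2280, (B,merge)→4080, (A,merge)→4260, (B,hash)→5640, (B,nl_idx)→19200, (A,nl_idx)→20400 …(+2); best=2280 via (A,hash)
  {BC}: card=1500; try (C,hash)→3000, (B,nl_idx)→3000, (C,nl_idx)→4200, (B,merge)→4500, (C,merge)→4650, (B,hash)→5700 …(+2); best=3000 via (C,hash)
  {ACD}: card=90; try (A,hash)→3780, (A,nl_idx)→3990, (D,nl_idx)→4770, (A,merge)→5760, (D,hash)→7200, (D,merge)→8040 …(+6); best=3780 via (A,hash)
  {ABD}: card=9000; try (A,hash)→7080, (B,hash)→12180, (A,merge)→19560, (A,nl_idx)→21600, (D,hash)→25680, (B,nl_idx)→51780 …(+6); best=7080 via (A,hash)
  {BCD}: card=40; try (B,nl_idx)→4540, (B,hash)→7500, (C,hash)→7800, (B,merge)→7800, (D,hash)→9900, (C,nl_idx)→13840 …(+6); best=4540 via (B,nl_idx)
  {ABC}: card=1800; try (A,hash)→6180, (B,nl_idx)→6480, (B,hash)→7200, (B,merge)→8040, (A,nl_idx)→15300, (A,merge)→21960 …(+6); best=6180 via (A,hash)
  {ABCD}: card=6; try (B,nl_idx)→4596, (A,nl_idx)→4826, (A,merge)→5780, (A,hash)→6260, (B,merge)→7500, (B,hash)→9270 …(+10); best=4596 via (B,nl_idx)

cost=4596; order=C,D,A,B; methods=nl_idx,hash,nl_idx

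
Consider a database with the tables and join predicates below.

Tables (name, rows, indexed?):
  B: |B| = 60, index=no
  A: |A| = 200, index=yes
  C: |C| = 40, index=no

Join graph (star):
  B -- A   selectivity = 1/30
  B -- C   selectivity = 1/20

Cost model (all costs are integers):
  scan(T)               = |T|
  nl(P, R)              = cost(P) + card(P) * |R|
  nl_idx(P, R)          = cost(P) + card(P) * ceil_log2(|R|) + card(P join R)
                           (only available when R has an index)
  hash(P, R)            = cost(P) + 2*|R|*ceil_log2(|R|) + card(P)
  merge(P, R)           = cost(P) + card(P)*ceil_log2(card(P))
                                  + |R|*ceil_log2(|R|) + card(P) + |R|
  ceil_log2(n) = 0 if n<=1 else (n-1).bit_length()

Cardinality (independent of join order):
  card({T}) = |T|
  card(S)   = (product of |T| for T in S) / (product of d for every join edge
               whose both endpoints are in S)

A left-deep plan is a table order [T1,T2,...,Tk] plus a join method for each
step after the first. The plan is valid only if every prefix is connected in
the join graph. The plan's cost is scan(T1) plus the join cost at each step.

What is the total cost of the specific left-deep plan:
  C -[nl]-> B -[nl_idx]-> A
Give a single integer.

step 1: scan C: cost=40, card=40
step 2: join B via nl
    card(P join B) = 40*60/(20) = 120
    cost = 40 + 40*60 = 2440
step 3: join A via nl_idx
    card(P join A) = 120*200/(30) = 800
    cost = 2440 + 120*8 + 800 = 4200

4200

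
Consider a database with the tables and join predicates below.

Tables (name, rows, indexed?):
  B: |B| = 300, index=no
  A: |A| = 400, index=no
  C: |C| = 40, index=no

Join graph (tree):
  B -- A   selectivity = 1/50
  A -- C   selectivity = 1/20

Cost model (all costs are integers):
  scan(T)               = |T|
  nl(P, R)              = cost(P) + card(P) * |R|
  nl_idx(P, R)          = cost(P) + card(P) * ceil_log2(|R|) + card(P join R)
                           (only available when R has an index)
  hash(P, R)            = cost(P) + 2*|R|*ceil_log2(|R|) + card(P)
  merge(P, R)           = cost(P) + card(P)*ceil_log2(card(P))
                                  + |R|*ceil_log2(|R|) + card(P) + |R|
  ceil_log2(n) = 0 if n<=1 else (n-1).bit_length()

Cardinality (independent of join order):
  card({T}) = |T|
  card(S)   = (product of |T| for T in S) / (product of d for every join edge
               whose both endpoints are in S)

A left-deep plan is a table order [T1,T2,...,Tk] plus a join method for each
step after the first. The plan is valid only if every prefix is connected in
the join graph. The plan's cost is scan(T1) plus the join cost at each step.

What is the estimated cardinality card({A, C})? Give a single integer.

800

Tables in S: A(400), C(40)
Edges inside S: A-C(d=20)
numerator = 400 * 40 = 16000
denominator = 20 = 20
card(S) = 16000 / 20 = 800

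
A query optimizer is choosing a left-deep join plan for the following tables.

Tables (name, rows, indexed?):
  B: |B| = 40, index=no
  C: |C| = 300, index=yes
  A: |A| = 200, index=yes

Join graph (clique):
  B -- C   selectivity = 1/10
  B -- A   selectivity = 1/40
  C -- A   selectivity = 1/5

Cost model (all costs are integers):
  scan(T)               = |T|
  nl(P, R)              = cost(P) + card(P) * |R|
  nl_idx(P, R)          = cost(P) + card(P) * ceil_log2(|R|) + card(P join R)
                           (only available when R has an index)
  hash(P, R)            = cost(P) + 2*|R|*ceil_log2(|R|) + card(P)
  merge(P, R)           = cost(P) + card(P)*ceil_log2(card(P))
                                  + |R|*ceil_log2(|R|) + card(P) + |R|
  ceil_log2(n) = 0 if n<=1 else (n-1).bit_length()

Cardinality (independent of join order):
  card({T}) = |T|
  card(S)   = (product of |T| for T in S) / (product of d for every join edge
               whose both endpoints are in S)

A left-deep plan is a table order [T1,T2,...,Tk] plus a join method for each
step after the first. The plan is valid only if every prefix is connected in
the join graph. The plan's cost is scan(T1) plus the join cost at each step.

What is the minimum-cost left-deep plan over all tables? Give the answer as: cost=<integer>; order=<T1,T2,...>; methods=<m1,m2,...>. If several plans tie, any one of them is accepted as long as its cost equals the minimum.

cost=3560; order=B,A,C; methods=nl_idx,nl_idx

Selinger DP (subsets sized 1..n):
  {B}: scan cost=40, card=40
  {C}: scan cost=300, card=300
  {A}: scan cost=200, card=200
  {BC}: card=1200; try (B,hash)→1080, (C,nl_idx)→1600, (C,merge)→3320, (B,merge)→3580, (C,hash)→5480, (C,nl)→12040 …(+1); best=1080 via (B,hash)
  {AB}: card=200; try (A,nl_idx)→560, (B,hash)→880, (A,merge)→2120, (B,merge)→2280, (A,hash)→3280, (A,nl)→8040 …(+1); best=560 via (A,nl_idx)
  {AC}: card=12000; try (A,hash)→3800, (C,merge)→5000, (A,merge)→5100, (C,hash)→5800, (C,nl_idx)→14000, (A,nl_idx)→14700 …(+2); best=3800 via (A,hash)
  {ABC}: card=1200; try (C,nl_idx)→3560, (C,merge)→5360, (A,hash)→5480, (C,hash)→6160, (A,nl_idx)→11880, (B,hash)→16280 …(+5); best=3560 via (C,nl_idx)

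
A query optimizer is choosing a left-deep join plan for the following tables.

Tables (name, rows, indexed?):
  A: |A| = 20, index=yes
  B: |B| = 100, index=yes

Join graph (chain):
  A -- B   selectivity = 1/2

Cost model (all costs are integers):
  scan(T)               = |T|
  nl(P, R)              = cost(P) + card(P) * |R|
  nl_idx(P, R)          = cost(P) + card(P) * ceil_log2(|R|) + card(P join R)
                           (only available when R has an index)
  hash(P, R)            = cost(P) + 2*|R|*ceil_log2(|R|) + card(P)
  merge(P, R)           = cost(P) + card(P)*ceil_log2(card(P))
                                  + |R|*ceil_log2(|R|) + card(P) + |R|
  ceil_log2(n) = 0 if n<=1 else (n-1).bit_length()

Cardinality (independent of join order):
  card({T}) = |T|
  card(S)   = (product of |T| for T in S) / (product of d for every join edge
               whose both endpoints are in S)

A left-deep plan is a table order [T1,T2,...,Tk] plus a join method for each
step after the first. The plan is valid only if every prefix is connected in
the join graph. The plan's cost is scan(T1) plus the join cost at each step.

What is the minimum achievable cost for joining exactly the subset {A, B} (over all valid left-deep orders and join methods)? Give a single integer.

400

Selinger DP over subsets of {A,B}:
  {A}: scan cost=20, card=20
  {B}: scan cost=100, card=100
  {AB}: card=1000; try (A,hash)→400, (B,merge)→940, (A,merge)→1020, (B,nl_idx)→1160, (B,hash)→1440, (A,nl_idx)→1600 …(+2); best=400 via (A,hash)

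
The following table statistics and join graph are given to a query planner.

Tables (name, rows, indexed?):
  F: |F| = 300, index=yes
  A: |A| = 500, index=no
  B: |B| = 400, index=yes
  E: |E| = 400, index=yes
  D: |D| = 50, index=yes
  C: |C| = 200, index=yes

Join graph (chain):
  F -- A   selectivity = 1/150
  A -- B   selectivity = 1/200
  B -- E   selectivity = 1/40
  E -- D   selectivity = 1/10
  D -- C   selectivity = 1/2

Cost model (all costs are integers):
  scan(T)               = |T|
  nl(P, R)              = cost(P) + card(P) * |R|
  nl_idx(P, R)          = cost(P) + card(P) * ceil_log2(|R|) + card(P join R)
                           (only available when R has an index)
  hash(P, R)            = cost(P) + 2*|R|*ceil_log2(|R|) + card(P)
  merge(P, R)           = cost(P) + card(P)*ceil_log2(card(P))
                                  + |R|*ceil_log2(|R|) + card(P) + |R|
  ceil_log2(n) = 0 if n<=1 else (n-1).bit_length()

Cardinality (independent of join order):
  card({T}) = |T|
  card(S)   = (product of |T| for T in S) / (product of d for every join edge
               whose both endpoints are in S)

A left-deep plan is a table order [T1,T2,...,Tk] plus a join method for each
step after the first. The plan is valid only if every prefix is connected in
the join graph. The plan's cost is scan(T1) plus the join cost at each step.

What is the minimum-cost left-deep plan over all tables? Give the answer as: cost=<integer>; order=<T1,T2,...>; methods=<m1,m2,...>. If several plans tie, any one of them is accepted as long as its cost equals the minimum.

cost=145400; order=A,B,F,E,D,C; methods=nl_idx,hash,hash,hash,hash

Selinger DP (subsets sized 1..n):
  {F}: scan cost=300, card=300
  {A}: scan cost=500, card=500
  {B}: scan cost=400, card=400
  {E}: scan cost=400, card=400
  {D}: scan cost=50, card=50
  {C}: scan cost=200, card=200
  {AF}: card=1000; try (F,nl_idx)→6000, (F,hash)→6400, (A,merge)→8300, (F,merge)→8500, (A,hash)→9600, (A,nl)→150300 …(+1); best=6000 via (F,nl_idx)
  {AB}: card=1000; try (B,nl_idx)→6000, (B,hash)→8200, (A,merge)→9400, (B,merge)→9500, (A,hash)→9800, (A,nl)→200400 …(+1); best=6000 via (B,nl_idx)
  {BE}: card=4000; try (E,hash)→8000, (E,nl_idx)→8000, (B,hash)→8000, (B,nl_idx)→8000, (E,merge)→8400, (B,merge)→8400 …(+2); best=8000 via (E,hash)
  {DE}: card=2000; try (D,hash)→1400, (E,nl_idx)→2500, (E,merge)→4400, (D,merge)→4750, (D,nl_idx)→4800, (E,hash)→7300 …(+2); best=1400 via (D,hash)
  {CD}: card=5000; try (D,hash)→1000, (C,merge)→2200, (D,merge)→2350, (C,hash)→3300, (C,nl_idx)→5450, (D,nl_idx)→6400 …(+2); best=1000 via (D,hash)
  {ABF}: card=2000; try (F,hash)→12400, (B,hash)→14200, (F,nl_idx)→17000, (B,nl_idx)→17000, (F,merge)→20000, (B,merge)→21000 …(+2); best=12400 via (F,hash)
  {ABE}: card=10000; try (E,hash)→14200, (E,merge)→21000, (A,hash)→21000, (E,nl_idx)→25000, (A,merge)→65000, (E,nl)→406000 …(+1); best=14200 via (E,hash)
  {BDE}: card=20000; try (B,hash)→10600, (D,hash)→12600, (B,merge)→29400, (B,nl_idx)→39400, (D,nl_idx)→52000, (D,merge)→60350 …(+2); best=10600 via (B,hash)
  {CDE}: card=200000; try (C,hash)→6600, (E,hash)→13200, (C,merge)→27200, (E,merge)→75000, (C,nl_idx)→217400, (E,nl_idx)→246000 …(+2); best=6600 via (C,hash)
  {ABEF}: card=20000; try (E,hash)→21600, (F,hash)→29600, (E,merge)→40400, (E,nl_idx)→50400, (F,nl_idx)→124200, (F,merge)→167200 …(+2); best=21600 via (E,hash)
  {ABDE}: card=50000; try (D,hash)→24800, (A,hash)→39600, (D,nl_idx)→124200, (D,merge)→164550, (A,merge)→335600, (D,nl)→514200 …(+1); best=24800 via (D,hash)
  {BCDE}: card=2000000; try (C,hash)→33800, (B,hash)→213800, (C,merge)→332400, (C,nl_idx)→2170600, (B,nl_idx)→3806600, (B,merge)→3810600 …(+2); best=33800 via (C,hash)
  {ABDEF}: card=100000; try (D,hash)→42200, (F,hash)→80200, (D,nl_idx)→241600, (D,merge)→341950, (F,nl_idx)→574800, (F,merge)→877800 …(+2); best=42200 via (D,hash)
  {ABCDE}: card=5000000; try (C,hash)→78000, (C,merge)→876600, (A,hash)→2042800, (C,nl_idx)→5424800, (C,nl)→10024800, (A,merge)→44038800 …(+1); best=78000 via (C,hash)
  {ABCDEF}: card=10000000; try (C,hash)→145400, (C,merge)→1844000, (F,hash)→5083400, (C,nl_idx)→10842200, (C,nl)→20042200, (F,nl_idx)→55078000 …(+2); best=145400 via (C,hash)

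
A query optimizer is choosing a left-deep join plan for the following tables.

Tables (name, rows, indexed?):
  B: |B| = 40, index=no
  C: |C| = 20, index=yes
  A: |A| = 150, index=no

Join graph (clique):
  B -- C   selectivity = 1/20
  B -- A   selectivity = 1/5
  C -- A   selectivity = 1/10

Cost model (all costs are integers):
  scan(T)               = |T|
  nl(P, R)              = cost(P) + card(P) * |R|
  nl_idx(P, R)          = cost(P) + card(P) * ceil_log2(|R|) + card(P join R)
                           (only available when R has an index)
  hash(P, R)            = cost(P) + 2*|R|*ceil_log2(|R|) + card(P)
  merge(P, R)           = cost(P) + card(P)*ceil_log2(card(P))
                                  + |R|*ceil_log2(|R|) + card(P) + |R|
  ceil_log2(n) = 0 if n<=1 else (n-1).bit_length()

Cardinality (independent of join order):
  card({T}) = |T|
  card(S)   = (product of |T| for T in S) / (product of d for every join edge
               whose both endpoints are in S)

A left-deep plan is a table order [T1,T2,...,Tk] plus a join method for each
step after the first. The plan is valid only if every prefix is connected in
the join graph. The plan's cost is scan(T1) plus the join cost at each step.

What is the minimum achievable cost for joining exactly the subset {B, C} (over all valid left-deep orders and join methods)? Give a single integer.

Selinger DP over subsets of {B,C}:
  {B}: scan cost=40, card=40
  {C}: scan cost=20, card=20
  {BC}: card=40; try (C,hash)→280, (C,nl_idx)→280, (B,merge)→420, (C,merge)→440, (B,hash)→520, (B,nl)→820 …(+1); best=280 via (C,hash)

280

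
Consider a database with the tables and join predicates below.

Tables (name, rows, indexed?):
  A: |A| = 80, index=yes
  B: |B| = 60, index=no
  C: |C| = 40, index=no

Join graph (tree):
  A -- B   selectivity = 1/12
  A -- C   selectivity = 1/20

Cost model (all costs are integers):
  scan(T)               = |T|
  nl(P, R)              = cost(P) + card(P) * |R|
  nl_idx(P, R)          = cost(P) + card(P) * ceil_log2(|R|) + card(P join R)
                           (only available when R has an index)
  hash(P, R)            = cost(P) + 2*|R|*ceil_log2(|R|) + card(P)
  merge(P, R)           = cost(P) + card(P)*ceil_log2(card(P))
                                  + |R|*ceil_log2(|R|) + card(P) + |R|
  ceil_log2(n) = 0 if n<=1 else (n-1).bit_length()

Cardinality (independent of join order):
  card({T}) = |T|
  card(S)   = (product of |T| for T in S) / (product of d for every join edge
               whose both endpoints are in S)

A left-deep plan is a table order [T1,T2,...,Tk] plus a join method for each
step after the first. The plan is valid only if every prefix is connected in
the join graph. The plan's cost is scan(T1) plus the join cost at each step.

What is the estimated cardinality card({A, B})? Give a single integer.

Tables in S: A(80), B(60)
Edges inside S: A-B(d=12)
numerator = 80 * 60 = 4800
denominator = 12 = 12
card(S) = 4800 / 12 = 400

400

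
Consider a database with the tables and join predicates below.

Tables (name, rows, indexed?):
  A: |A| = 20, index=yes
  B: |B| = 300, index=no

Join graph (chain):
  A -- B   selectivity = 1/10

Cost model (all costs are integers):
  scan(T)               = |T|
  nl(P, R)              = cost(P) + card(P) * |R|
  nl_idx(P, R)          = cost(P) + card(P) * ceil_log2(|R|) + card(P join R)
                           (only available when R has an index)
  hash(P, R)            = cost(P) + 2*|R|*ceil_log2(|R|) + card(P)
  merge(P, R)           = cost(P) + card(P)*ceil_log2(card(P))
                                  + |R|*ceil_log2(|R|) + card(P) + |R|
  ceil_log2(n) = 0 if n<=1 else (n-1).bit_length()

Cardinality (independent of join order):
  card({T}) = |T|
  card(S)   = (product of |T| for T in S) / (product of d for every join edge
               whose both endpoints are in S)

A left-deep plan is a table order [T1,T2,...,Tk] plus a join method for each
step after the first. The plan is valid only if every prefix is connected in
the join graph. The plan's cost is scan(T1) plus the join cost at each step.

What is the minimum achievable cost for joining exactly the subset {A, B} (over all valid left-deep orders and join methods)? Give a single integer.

Selinger DP over subsets of {A,B}:
  {A}: scan cost=20, card=20
  {B}: scan cost=300, card=300
  {AB}: card=600; try (A,hash)→800, (A,nl_idx)→2400, (B,merge)→3140, (A,merge)→3420, (B,hash)→5440, (B,nl)→6020 …(+1); best=800 via (A,hash)

800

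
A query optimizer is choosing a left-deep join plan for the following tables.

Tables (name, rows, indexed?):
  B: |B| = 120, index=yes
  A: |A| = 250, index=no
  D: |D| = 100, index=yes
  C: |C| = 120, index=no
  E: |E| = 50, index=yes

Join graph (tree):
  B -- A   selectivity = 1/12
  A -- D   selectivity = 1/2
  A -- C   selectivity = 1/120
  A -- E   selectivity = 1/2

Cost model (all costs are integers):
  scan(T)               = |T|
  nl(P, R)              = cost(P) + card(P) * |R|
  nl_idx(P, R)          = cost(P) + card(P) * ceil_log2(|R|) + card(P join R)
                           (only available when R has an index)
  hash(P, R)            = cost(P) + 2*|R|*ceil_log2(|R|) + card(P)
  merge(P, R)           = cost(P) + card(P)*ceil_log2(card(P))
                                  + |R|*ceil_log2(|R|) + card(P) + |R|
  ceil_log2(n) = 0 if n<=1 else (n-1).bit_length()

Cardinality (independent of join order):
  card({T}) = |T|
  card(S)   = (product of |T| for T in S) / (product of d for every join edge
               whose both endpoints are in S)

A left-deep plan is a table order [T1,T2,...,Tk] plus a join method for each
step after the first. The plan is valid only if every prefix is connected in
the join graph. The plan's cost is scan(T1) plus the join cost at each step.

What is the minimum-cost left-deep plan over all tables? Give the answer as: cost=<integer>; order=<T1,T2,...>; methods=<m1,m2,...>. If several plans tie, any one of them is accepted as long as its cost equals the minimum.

Selinger DP (subsets sized 1..n):
  {B}: scan cost=120, card=120
  {A}: scan cost=250, card=250
  {D}: scan cost=100, card=100
  {C}: scan cost=120, card=120
  {E}: scan cost=50, card=50
  {AB}: card=2500; try (B,hash)→2180, (A,merge)→3330, (B,merge)→3460, (A,hash)→4240, (B,nl_idx)→4500, (A,nl)→30120 …(+1); best=2180 via (B,hash)
  {AD}: card=12500; try (D,hash)→1900, (A,merge)→3150, (D,merge)→3300, (A,hash)→4200, (D,nl_idx)→14500, (A,nl)→25100 …(+1); best=1900 via (D,hash)
  {AC}: card=250; try (C,hash)→2180, (A,merge)→3330, (C,merge)→3460, (A,hash)→4240, (A,nl)→30120, (C,nl)→30250; best=2180 via (C,hash)
  {AE}: card=6250; try (E,hash)→1100, (A,merge)→2650, (E,merge)→2850, (A,hash)→4100, (E,nl_idx)→8000, (A,nl)→12550 …(+1); best=1100 via (E,hash)
  {ABD}: card=125000; try (D,hash)→6080, (B,hash)→16080, (D,merge)→35480, (D,nl_idx)→144680, (B,merge)→190360, (B,nl_idx)→214400 …(+2); best=6080 via (D,hash)
  {ABC}: card=2500; try (B,hash)→4110, (B,merge)→5390, (C,hash)→6360, (B,nl_idx)→6430, (B,nl)→32180, (C,merge)→35640 …(+1); best=4110 via (B,hash)
  {ABE}: card=62500; try (E,hash)→5280, (B,hash)→9030, (E,merge)→35030, (E,nl_idx)→79680, (B,merge)→89560, (B,nl_idx)→107350 …(+2); best=5280 via (E,hash)
  {ACD}: card=12500; try (D,hash)→3830, (D,merge)→5230, (C,hash)→16080, (D,nl_idx)→16430, (D,nl)→27180, (C,merge)→190360 …(+1); best=3830 via (D,hash)
  {ADE}: card=312500; try (D,hash)→8750, (E,hash)→15000, (D,merge)→89400, (E,merge)→189750, (D,nl_idx)→357350, (E,nl_idx)→389400 …(+2); best=8750 via (D,hash)
  {ACE}: card=6250; try (E,hash)→3030, (E,merge)→4780, (C,hash)→9030, (E,nl_idx)→9930, (E,nl)→14680, (C,merge)→89560 …(+1); best=3030 via (E,hash)
  {ABCD}: card=125000; try (D,hash)→8010, (B,hash)→18010, (D,merge)→37410, (C,hash)→132760, (D,nl_idx)→146610, (B,merge)→192290 …(+5); best=8010 via (D,hash)
  {ABDE}: card=3125000; try (D,hash)→69180, (E,hash)→131680, (B,hash)→322930, (D,merge)→1068580, (E,merge)→2256430, (D,nl_idx)→3567780 …(+6); best=69180 via (D,hash)
  {ABCE}: card=62500; try (E,hash)→7210, (B,hash)→10960, (E,merge)→36960, (C,hash)→69460, (E,nl_idx)→81610, (B,merge)→91490 …(+5); best=7210 via (E,hash)
  {ACDE}: card=312500; try (D,hash)→10680, (E,hash)→16930, (D,merge)→91330, (E,merge)→191680, (C,hash)→322930, (D,nl_idx)→359280 …(+5); best=10680 via (D,hash)
  {ABCDE}: card=3125000; try (D,hash)→71110, (E,hash)→133610, (B,hash)→324860, (D,merge)→1070510, (E,merge)→2258360, (C,hash)→3195860 …(+9); best=71110 via (D,hash)

cost=71110; order=A,C,B,E,D; methods=hash,hash,hash,hash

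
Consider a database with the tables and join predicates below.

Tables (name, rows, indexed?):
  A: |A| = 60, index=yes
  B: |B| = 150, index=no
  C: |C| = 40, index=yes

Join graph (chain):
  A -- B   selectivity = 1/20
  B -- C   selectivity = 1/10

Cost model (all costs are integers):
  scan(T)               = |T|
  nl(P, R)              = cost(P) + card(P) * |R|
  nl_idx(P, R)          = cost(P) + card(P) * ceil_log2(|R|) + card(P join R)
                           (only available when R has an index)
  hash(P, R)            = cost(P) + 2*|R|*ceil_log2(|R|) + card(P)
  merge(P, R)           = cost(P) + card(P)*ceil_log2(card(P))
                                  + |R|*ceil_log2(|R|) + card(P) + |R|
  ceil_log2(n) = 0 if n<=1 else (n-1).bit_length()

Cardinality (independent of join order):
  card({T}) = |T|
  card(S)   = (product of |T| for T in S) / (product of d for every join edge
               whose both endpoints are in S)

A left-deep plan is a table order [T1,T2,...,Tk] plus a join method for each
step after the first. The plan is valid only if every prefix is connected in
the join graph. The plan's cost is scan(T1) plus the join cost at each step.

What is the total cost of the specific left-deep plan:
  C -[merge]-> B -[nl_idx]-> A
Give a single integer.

7070

step 1: scan C: cost=40, card=40
step 2: join B via merge
    card(P join B) = 40*150/(10) = 600
    cost = 40 + 40*6 + 150*8 + 40 + 150 = 1670
step 3: join A via nl_idx
    card(P join A) = 600*60/(20) = 1800
    cost = 1670 + 600*6 + 1800 = 7070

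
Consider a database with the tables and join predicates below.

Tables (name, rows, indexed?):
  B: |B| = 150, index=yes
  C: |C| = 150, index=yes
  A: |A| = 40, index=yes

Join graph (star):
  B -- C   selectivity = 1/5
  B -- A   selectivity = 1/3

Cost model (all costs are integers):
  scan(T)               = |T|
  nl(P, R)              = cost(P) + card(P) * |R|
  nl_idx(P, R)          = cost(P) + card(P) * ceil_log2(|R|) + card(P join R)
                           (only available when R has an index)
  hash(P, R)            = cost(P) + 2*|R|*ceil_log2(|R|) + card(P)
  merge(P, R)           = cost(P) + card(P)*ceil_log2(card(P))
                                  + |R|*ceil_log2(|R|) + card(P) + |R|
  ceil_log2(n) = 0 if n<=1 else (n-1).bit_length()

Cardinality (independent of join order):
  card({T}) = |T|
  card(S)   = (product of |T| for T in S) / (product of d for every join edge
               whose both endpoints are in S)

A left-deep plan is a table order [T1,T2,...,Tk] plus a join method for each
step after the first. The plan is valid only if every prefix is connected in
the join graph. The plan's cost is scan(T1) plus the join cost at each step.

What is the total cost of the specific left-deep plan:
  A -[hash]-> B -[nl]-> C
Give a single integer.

step 1: scan A: cost=40, card=40
step 2: join B via hash
    card(P join B) = 40*150/(3) = 2000
    cost = 40 + 2*150*8 + 40 = 2480
step 3: join C via nl
    card(P join C) = 2000*150/(5) = 60000
    cost = 2480 + 2000*150 = 302480

302480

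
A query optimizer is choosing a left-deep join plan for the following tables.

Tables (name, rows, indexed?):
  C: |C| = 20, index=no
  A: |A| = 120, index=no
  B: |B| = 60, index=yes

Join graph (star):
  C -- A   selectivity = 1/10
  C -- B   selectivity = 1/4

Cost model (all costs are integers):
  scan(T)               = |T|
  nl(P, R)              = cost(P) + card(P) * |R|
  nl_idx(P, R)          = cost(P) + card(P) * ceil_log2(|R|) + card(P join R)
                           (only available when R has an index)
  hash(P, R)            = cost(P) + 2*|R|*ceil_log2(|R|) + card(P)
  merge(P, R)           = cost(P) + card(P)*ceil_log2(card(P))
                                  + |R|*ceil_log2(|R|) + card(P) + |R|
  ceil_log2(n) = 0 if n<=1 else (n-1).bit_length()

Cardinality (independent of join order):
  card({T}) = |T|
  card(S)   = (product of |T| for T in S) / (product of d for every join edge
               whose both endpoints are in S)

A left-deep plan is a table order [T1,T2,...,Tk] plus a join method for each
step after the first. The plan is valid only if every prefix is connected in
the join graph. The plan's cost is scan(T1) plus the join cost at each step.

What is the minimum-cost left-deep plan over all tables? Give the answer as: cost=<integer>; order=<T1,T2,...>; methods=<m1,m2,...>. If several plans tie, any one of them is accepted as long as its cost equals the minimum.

cost=1400; order=A,C,B; methods=hash,hash

Selinger DP (subsets sized 1..n):
  {C}: scan cost=20, card=20
  {A}: scan cost=120, card=120
  {B}: scan cost=60, card=60
  {AC}: card=240; try (C,hash)→440, (A,merge)→1100, (C,merge)→1200, (A,hash)→1720, (A,nl)→2420, (C,nl)→2520; best=440 via (C,hash)
  {BC}: card=300; try (C,hash)→320, (B,nl_idx)→440, (B,merge)→560, (C,merge)→600, (B,hash)→760, (B,nl)→1220 …(+1); best=320 via (C,hash)
  {ABC}: card=3600; try (B,hash)→1400, (A,hash)→2300, (B,merge)→3020, (A,merge)→4280, (B,nl_idx)→5480, (B,nl)→14840 …(+1); best=1400 via (B,hash)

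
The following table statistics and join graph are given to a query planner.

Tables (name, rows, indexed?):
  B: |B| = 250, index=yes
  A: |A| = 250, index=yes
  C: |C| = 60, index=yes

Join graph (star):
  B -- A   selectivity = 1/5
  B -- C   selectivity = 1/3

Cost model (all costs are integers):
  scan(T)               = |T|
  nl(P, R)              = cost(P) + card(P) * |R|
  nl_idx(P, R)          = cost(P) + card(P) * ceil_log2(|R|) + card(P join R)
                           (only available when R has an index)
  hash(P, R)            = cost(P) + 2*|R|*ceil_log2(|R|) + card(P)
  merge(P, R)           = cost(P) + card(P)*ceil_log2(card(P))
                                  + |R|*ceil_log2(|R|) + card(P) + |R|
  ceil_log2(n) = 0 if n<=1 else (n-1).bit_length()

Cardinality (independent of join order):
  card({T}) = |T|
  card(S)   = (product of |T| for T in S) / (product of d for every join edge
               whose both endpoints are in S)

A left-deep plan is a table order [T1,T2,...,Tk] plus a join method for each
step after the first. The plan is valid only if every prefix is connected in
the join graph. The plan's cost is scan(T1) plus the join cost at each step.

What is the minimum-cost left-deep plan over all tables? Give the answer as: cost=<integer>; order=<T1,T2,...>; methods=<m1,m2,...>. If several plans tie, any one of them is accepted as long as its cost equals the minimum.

cost=10220; order=B,C,A; methods=hash,hash

Selinger DP (subsets sized 1..n):
  {B}: scan cost=250, card=250
  {A}: scan cost=250, card=250
  {C}: scan cost=60, card=60
  {AB}: card=12500; try (B,hash)→4500, (A,hash)→4500, (B,merge)→4750, (A,merge)→4750, (B,nl_idx)→14750, (A,nl_idx)→14750 …(+2); best=4500 via (B,hash)
  {BC}: card=5000; try (C,hash)→1220, (B,merge)→2730, (C,merge)→2920, (B,hash)→4120, (B,nl_idx)→5540, (C,nl_idx)→6750 …(+2); best=1220 via (C,hash)
  {ABC}: card=250000; try (A,hash)→10220, (C,hash)→17720, (A,merge)→73470, (C,merge)→192420, (A,nl_idx)→291220, (C,nl_idx)→329500 …(+2); best=10220 via (A,hash)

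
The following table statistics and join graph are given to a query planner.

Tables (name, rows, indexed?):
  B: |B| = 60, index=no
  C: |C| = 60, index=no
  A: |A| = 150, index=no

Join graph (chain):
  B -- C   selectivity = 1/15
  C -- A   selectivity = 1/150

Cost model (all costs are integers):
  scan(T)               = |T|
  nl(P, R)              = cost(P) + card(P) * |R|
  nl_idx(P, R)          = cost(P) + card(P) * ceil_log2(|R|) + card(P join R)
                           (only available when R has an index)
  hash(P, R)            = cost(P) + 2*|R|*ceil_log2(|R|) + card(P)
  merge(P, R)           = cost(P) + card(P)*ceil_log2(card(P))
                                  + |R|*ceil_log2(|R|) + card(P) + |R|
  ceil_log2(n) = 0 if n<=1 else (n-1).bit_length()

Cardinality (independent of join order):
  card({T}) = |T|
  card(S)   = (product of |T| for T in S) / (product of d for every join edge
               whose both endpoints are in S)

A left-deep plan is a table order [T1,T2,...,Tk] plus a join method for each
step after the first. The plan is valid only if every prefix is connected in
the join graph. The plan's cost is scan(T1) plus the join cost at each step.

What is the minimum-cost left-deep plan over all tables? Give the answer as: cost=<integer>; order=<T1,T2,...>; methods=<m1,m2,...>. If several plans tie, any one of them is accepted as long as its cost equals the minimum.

cost=1800; order=A,C,B; methods=hash,hash

Selinger DP (subsets sized 1..n):
  {B}: scan cost=60, card=60
  {C}: scan cost=60, card=60
  {A}: scan cost=150, card=150
  {BC}: card=240; try (C,hash)→840, (B,hash)→840, (C,merge)→900, (B,merge)→900, (C,nl)→3660, (B,nl)→3660; best=840 via (C,hash)
  {AC}: card=60; try (C,hash)→1020, (A,merge)→1830, (C,merge)→1920, (A,hash)→2520, (A,nl)→9060, (C,nl)→9150; best=1020 via (C,hash)
  {ABC}: card=240; try (B,hash)→1800, (B,merge)→1860, (A,hash)→3480, (A,merge)→4350, (B,nl)→4620, (A,nl)→36840; best=1800 via (B,hash)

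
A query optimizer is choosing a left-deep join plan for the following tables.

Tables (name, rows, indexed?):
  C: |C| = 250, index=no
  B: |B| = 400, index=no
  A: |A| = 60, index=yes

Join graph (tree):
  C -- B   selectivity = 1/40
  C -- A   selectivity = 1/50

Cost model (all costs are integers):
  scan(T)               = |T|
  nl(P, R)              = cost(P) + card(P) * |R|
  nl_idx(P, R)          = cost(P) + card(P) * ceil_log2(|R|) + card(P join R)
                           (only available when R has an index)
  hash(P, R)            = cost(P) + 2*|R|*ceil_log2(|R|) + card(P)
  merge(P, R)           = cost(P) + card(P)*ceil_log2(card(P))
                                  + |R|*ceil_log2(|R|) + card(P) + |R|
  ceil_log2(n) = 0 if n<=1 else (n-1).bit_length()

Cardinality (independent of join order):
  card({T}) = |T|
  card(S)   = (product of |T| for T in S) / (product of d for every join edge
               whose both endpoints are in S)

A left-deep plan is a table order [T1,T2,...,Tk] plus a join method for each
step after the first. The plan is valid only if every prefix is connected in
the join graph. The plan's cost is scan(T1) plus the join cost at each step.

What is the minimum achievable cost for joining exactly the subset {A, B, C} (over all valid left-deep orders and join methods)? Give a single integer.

8020

Selinger DP over subsets of {A,B,C}:
  {C}: scan cost=250, card=250
  {B}: scan cost=400, card=400
  {A}: scan cost=60, card=60
  {BC}: card=2500; try (C,hash)→4800, (B,merge)→6500, (C,merge)→6650, (B,hash)→7700, (B,nl)→100250, (C,nl)→100400; best=4800 via (C,hash)
  {AC}: card=300; try (A,hash)→1220, (A,nl_idx)→2050, (C,merge)→2730, (A,merge)→2920, (C,hash)→4120, (C,nl)→15060 …(+1); best=1220 via (A,hash)
  {ABC}: card=3000; try (A,hash)→8020, (B,merge)→8220, (B,hash)→8720, (A,nl_idx)→22800, (A,merge)→37720, (B,nl)→121220 …(+1); best=8020 via (A,hash)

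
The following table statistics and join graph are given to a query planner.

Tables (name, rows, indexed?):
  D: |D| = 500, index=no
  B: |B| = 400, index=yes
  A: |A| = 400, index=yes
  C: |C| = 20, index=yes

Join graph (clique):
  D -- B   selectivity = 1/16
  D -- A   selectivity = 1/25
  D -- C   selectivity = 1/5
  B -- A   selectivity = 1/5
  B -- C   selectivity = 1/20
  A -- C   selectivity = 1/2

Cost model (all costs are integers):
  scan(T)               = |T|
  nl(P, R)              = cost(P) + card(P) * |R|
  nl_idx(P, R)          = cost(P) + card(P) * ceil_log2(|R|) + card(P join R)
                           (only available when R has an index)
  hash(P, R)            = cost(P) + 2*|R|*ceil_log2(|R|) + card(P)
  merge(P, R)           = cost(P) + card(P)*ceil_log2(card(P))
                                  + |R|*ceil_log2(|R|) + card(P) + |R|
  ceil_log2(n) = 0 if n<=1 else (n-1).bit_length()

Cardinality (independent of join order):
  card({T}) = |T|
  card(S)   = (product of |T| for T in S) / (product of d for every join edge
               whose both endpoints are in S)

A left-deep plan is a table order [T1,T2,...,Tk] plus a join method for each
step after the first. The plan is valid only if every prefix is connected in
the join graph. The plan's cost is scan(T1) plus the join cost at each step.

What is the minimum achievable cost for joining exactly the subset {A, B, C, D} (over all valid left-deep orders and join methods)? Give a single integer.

Selinger DP over subsets of {A,B,C,D}:
  {D}: scan cost=500, card=500
  {B}: scan cost=400, card=400
  {A}: scan cost=400, card=400
  {C}: scan cost=20, card=20
  {BD}: card=12500; try (B,hash)→8200, (D,merge)→9400, (B,merge)→9500, (D,hash)→9800, (B,nl_idx)→17500, (D,nl)→200400 …(+1); best=8200 via (B,hash)
  {AD}: card=8000; try (A,hash)→8200, (D,merge)→9400, (A,merge)→9500, (D,hash)→9800, (A,nl_idx)→13000, (D,nl)→200400 …(+1); best=8200 via (A,hash)
  {CD}: card=2000; try (C,hash)→1200, (C,nl_idx)→5000, (D,merge)→5140, (C,merge)→5620, (D,hash)→9040, (D,nl)→10020 …(+1); best=1200 via (C,hash)
  {AB}: card=32000; try (B,hash)→8000, (A,hash)→8000, (B,merge)→8400, (A,merge)→8400, (B,nl_idx)→36000, (A,nl_idx)→36000 …(+2); best=8000 via (B,hash)
  {BC}: card=400; try (B,nl_idx)→600, (C,hash)→1000, (C,nl_idx)→2800, (B,merge)→4140, (C,merge)→4520, (B,hash)→7240 …(+2); best=600 via (B,nl_idx)
  {AC}: card=4000; try (C,hash)→1000, (A,merge)→4140, (A,nl_idx)→4200, (C,merge)→4520, (C,nl_idx)→6400, (A,hash)→7240 …(+2); best=1000 via (C,hash)
  {ABD}: card=40000; try (B,hash)→23400, (A,hash)→27900, (D,hash)→49000, (B,nl_idx)→120200, (B,merge)→124200, (A,nl_idx)→160700 …(+5); best=23400 via (B,hash)
  {BCD}: card=2500; try (D,merge)→9600, (D,hash)→10000, (B,hash)→10400, (C,hash)→20900, (B,nl_idx)→21700, (B,merge)→29200 …(+5); best=9600 via (D,merge)
  {ACD}: card=16000; try (A,hash)→10400, (D,hash)→14000, (C,hash)→16400, (A,merge)→29200, (A,nl_idx)→35200, (D,merge)→58000 …(+5); best=10400 via (A,hash)
  {ABC}: card=16000; try (A,hash)→8200, (A,merge)→8600, (B,hash)→12200, (A,nl_idx)→20200, (C,hash)→40200, (B,nl_idx)→53000 …(+6); best=8200 via (A,hash)
  {ABCD}: card=4000; try (A,hash)→19300, (D,hash)→33200, (B,hash)→33600, (A,nl_idx)→36100, (A,merge)→46100, (C,hash)→63600 …(+9); best=19300 via (A,hash)

19300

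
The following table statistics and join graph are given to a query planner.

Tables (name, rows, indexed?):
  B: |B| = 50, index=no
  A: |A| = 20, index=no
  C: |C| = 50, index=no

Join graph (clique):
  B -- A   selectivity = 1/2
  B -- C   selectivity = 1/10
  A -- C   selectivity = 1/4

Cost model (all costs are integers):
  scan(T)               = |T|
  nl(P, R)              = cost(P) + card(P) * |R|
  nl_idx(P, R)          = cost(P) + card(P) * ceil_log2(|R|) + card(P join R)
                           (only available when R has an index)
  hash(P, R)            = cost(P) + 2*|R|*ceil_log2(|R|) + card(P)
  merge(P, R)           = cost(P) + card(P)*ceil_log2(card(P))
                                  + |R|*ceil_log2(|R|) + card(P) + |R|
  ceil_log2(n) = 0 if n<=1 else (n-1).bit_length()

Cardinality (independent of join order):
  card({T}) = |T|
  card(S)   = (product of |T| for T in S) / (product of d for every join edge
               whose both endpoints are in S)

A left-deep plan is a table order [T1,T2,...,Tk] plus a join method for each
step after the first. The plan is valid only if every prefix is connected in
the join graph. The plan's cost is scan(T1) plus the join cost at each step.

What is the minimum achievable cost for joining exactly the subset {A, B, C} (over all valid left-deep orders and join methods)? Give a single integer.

1150

Selinger DP over subsets of {A,B,C}:
  {B}: scan cost=50, card=50
  {A}: scan cost=20, card=20
  {C}: scan cost=50, card=50
  {AB}: card=500; try (A,hash)→300, (B,merge)→490, (A,merge)→520, (B,hash)→640, (B,nl)→1020, (A,nl)→1050; best=300 via (A,hash)
  {BC}: card=250; try (C,hash)→700, (B,hash)→700, (C,merge)→750, (B,merge)→750, (C,nl)→2550, (B,nl)→2550; best=700 via (C,hash)
  {AC}: card=250; try (A,hash)→300, (C,merge)→490, (A,merge)→520, (C,hash)→640, (C,nl)→1020, (A,nl)→1050; best=300 via (A,hash)
  {ABC}: card=625; try (B,hash)→1150, (A,hash)→1150, (C,hash)→1400, (B,merge)→2900, (A,merge)→3070, (C,merge)→5650 …(+3); best=1150 via (B,hash)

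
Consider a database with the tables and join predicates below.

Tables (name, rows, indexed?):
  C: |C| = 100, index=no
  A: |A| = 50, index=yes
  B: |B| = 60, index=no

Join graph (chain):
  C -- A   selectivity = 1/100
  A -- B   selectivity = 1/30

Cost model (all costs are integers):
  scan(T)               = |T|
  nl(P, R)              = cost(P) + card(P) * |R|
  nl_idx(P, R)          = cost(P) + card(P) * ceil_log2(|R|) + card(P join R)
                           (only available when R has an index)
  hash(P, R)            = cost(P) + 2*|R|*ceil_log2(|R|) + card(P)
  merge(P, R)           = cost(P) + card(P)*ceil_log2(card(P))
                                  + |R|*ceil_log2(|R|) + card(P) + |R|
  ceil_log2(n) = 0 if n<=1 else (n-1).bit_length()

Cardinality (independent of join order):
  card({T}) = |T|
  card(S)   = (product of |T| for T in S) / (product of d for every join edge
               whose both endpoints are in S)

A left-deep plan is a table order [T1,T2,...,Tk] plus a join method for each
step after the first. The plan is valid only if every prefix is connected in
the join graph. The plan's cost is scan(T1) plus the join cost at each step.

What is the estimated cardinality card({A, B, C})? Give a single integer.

Tables in S: A(50), B(60), C(100)
Edges inside S: C-A(d=100), A-B(d=30)
numerator = 50 * 60 * 100 = 300000
denominator = 100 * 30 = 3000
card(S) = 300000 / 3000 = 100

100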